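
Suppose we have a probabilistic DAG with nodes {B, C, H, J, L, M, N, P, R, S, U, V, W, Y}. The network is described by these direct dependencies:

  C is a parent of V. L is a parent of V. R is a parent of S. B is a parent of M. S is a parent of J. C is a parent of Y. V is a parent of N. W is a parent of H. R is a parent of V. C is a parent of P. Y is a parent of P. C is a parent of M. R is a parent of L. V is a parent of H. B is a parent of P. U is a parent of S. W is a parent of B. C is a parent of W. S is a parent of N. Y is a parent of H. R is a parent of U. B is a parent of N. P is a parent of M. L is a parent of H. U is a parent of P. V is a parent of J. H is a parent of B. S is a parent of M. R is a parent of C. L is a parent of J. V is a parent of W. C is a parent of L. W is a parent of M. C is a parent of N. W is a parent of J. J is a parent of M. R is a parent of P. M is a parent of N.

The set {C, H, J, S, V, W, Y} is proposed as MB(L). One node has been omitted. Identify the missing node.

By definition, MB(L) is built from L's parents, L's children, and the co-parents of L.
L's children: H, J, V.
Pa(L) = {C, R}.
Other parents of L's children:
  V: C, R
  H: V, W, Y
  J: S, V, W
MB(L) = {C, H, J, R, S, V, W, Y}.
Comparing with the claimed set, R is missing.

R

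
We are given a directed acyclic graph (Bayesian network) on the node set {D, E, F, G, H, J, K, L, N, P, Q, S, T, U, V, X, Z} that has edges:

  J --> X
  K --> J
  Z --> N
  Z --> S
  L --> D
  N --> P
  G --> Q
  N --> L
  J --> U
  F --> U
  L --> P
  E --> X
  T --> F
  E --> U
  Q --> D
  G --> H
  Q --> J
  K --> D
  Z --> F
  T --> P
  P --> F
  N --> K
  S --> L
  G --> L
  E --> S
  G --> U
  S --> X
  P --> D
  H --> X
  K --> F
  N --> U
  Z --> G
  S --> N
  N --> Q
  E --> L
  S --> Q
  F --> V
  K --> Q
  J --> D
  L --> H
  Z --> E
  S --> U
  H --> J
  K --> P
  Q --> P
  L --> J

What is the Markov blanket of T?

{F, K, L, N, P, Q, Z}

Ch(T) = {F, P}.
T's parents: none.
Co-parents of T (other parents of its children):
  parents(P) \ {T} = {K, L, N, Q}.
  F's other parents are K, P, Z.
Union: {} ∪ {F, P} ∪ {K, L, N, P, Q, Z} = {F, K, L, N, P, Q, Z}.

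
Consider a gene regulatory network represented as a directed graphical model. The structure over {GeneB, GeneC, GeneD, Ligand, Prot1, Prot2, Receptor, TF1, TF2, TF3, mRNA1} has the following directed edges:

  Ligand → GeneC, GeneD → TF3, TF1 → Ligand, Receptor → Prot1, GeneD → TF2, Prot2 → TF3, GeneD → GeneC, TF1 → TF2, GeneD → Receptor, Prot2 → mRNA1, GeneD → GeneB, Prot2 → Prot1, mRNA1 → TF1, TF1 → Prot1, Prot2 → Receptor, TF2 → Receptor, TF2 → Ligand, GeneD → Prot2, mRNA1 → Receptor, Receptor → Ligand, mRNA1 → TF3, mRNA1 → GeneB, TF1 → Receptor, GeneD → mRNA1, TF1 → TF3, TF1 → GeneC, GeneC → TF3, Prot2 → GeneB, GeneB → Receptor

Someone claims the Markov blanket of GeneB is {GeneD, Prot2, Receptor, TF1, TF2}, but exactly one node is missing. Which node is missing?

A node's Markov blanket = Pa ∪ Ch ∪ (parents of Ch other than the node itself).
Ch(GeneB) = {Receptor}.
GeneB has parents GeneD, Prot2, mRNA1.
Other parents of GeneB's children:
  Receptor's other parents are GeneD, Prot2, TF1, TF2, mRNA1.
MB(GeneB) = {GeneD, Prot2, Receptor, TF1, TF2, mRNA1}.
Comparing with the claimed set, mRNA1 is missing.

mRNA1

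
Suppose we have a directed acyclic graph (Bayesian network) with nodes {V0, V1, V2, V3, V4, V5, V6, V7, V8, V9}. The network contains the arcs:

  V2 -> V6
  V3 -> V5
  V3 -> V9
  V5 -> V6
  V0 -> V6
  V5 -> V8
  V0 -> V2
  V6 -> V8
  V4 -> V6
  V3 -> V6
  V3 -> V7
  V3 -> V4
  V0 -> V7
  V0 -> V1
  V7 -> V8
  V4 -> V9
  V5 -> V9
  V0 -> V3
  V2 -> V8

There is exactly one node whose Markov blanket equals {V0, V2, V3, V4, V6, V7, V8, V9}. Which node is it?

The target node must have every member of {V0, V2, V3, V4, V6, V7, V8, V9} as a parent, child, or co-parent, and no others.
Parents of V5: V3; children: V6, V8, V9; co-parents: V0, V2, V3, V4, V6, V7.
These exactly cover the given set, so the node is V5.

V5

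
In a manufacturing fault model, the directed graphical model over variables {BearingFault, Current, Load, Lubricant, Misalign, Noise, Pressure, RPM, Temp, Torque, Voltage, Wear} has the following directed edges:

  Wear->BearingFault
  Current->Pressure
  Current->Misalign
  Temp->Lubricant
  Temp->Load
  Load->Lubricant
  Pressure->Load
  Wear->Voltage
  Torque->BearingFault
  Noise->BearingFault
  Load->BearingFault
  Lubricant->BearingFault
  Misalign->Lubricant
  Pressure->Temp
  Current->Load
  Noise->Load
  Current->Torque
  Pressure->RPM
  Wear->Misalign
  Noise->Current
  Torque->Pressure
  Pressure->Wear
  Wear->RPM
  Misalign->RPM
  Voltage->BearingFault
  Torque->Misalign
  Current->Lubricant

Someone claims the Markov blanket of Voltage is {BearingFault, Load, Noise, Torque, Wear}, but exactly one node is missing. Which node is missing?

Voltage has child BearingFault.
Voltage has parent Wear.
Parents of each child, excluding Voltage:
  BearingFault: Load, Lubricant, Noise, Torque, Wear
MB(Voltage) = {BearingFault, Load, Lubricant, Noise, Torque, Wear}.
Comparing with the claimed set, Lubricant is missing.

Lubricant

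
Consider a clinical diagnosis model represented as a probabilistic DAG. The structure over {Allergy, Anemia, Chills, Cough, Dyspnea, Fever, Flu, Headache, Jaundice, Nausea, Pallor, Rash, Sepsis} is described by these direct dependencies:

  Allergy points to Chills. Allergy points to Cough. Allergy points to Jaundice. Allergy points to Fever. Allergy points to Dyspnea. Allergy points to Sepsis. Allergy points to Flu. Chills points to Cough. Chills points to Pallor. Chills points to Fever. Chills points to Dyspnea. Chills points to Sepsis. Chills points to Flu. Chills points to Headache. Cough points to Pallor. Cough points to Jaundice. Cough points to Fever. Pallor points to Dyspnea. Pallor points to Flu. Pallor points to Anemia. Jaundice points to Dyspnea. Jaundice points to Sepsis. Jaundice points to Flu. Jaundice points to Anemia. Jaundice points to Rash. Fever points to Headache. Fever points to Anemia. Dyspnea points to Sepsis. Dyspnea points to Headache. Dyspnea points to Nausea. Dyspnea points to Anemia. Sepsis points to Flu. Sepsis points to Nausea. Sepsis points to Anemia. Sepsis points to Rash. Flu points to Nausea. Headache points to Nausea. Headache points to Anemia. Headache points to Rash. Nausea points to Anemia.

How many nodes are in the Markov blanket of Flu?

The Markov blanket of a node is its parents, its children, and the other parents of its children.
Flu has child Nausea.
Flu has parents Allergy, Chills, Jaundice, Pallor, Sepsis.
Co-parents of Flu (other parents of its children):
  Nausea: Dyspnea, Headache, Sepsis
MB(Flu) = {Allergy, Chills, Dyspnea, Headache, Jaundice, Nausea, Pallor, Sepsis}, which has 8 nodes.

8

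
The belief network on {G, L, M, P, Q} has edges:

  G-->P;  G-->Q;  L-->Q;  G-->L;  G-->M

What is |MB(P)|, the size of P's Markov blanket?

A node's Markov blanket = Pa ∪ Ch ∪ (parents of Ch other than the node itself).
P's children: none.
Parents of P: G.
P has no children, so there are no co-parents.
MB(P) = {G}, which has 1 node.

1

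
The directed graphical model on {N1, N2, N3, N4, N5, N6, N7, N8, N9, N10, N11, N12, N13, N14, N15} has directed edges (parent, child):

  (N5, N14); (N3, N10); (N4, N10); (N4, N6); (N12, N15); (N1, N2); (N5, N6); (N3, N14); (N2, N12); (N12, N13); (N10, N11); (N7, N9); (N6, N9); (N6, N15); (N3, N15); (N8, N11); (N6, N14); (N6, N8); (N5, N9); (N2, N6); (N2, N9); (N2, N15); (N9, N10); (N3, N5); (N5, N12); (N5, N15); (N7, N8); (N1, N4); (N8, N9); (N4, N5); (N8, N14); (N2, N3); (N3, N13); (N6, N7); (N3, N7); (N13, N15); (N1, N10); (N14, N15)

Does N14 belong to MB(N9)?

By definition, MB(N9) is built from N9's parents, N9's children, and the co-parents of N9.
N9's children: N10.
Parents of N9: N2, N5, N6, N7, N8.
Co-parents of N9 (other parents of its children):
  N10: N1, N3, N4
MB(N9) = {N1, N2, N3, N4, N5, N6, N7, N8, N10}; N14 is not in this set.

No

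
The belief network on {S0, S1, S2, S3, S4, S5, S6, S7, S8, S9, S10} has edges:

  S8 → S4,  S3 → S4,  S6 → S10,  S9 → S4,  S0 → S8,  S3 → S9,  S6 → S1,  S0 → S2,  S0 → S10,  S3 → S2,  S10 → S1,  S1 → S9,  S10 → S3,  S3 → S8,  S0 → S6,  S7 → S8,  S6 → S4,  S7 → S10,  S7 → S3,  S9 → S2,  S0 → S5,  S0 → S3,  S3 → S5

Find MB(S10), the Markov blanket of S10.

Parents of S10: S0, S6, S7.
S10 has children S1, S3.
For each child, the remaining parents (spouses of S10):
  S3: S0, S7
  S1: S6
Taking the union gives {S0, S1, S3, S6, S7}.

{S0, S1, S3, S6, S7}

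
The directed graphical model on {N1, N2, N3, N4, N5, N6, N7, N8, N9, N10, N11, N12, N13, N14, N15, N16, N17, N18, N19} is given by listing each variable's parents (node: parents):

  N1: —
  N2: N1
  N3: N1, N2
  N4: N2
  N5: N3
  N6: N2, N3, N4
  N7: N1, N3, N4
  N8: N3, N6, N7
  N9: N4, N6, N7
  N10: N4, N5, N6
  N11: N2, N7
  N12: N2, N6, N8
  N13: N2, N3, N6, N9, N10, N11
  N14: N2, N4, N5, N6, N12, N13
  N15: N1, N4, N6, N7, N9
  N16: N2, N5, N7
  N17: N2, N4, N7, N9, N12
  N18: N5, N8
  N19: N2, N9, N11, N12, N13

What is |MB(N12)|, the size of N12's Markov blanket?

12

By definition, MB(N12) is built from N12's parents, N12's children, and the co-parents of N12.
N12 has parents N2, N6, N8.
Ch(N12) = {N14, N17, N19}.
Co-parents of N12 (other parents of its children):
  N14: N2, N4, N5, N6, N13
  N17: N2, N4, N7, N9
  N19: N2, N9, N11, N13
MB(N12) = {N2, N4, N5, N6, N7, N8, N9, N11, N13, N14, N17, N19}, which has 12 nodes.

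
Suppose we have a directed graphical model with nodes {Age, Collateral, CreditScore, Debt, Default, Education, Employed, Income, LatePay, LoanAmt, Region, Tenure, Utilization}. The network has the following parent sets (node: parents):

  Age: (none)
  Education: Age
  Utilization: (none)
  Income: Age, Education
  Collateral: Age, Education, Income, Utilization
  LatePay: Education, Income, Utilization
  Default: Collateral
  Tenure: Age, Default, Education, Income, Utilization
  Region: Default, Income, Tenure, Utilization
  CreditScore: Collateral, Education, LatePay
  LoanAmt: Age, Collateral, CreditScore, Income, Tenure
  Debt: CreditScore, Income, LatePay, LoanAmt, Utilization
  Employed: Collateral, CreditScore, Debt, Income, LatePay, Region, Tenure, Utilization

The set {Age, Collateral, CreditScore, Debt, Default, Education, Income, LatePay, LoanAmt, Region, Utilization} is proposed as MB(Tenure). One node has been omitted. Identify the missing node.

Employed

A node's Markov blanket = Pa ∪ Ch ∪ (parents of Ch other than the node itself).
Tenure has parents Age, Default, Education, Income, Utilization.
Tenure has children Employed, LoanAmt, Region.
For each child, the remaining parents (spouses of Tenure):
  Region also has parents Default, Income, Utilization.
  LoanAmt also has parents Age, Collateral, CreditScore, Income.
  Employed's other parents are Collateral, CreditScore, Debt, Income, LatePay, Region, Utilization.
MB(Tenure) = {Age, Collateral, CreditScore, Debt, Default, Education, Employed, Income, LatePay, LoanAmt, Region, Utilization}.
Comparing with the claimed set, Employed is missing.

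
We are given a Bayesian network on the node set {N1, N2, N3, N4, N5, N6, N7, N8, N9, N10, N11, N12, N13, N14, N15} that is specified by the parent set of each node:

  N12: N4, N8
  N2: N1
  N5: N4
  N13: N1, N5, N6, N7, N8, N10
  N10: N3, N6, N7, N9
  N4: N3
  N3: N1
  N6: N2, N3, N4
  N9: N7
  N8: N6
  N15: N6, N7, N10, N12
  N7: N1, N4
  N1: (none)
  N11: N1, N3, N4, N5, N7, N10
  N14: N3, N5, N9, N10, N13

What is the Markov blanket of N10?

N10's parents: N3, N6, N7, N9.
N10's children: N11, N13, N14, N15.
Co-parents of N10 (other parents of its children):
  N11: N1, N3, N4, N5, N7
  N13: N1, N5, N6, N7, N8
  N14: N3, N5, N9, N13
  N15: N6, N7, N12
MB(N10) = {N1, N3, N4, N5, N6, N7, N8, N9, N11, N12, N13, N14, N15}.

{N1, N3, N4, N5, N6, N7, N8, N9, N11, N12, N13, N14, N15}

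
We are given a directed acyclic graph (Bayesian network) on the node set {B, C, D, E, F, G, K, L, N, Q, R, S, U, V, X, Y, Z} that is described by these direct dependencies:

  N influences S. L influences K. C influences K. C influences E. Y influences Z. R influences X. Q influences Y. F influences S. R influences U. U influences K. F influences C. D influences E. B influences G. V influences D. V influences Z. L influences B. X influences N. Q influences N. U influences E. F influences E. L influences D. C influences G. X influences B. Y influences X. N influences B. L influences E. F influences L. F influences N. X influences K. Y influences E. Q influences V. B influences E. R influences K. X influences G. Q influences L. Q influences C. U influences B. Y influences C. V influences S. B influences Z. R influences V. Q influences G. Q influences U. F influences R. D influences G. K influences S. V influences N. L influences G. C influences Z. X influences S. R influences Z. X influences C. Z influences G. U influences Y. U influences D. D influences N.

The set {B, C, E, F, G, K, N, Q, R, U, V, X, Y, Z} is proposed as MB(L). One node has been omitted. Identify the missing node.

D

The Markov blanket of a node is its parents, its children, and the other parents of its children.
Pa(L) = {F, Q}.
Children of L: B, D, E, G, K.
Co-parents of L (other parents of its children):
  D: U, V
  B: N, U, X
  E: B, C, D, F, U, Y
  K: C, R, U, X
  G: B, C, D, Q, X, Z
MB(L) = {B, C, D, E, F, G, K, N, Q, R, U, V, X, Y, Z}.
Comparing with the claimed set, D is missing.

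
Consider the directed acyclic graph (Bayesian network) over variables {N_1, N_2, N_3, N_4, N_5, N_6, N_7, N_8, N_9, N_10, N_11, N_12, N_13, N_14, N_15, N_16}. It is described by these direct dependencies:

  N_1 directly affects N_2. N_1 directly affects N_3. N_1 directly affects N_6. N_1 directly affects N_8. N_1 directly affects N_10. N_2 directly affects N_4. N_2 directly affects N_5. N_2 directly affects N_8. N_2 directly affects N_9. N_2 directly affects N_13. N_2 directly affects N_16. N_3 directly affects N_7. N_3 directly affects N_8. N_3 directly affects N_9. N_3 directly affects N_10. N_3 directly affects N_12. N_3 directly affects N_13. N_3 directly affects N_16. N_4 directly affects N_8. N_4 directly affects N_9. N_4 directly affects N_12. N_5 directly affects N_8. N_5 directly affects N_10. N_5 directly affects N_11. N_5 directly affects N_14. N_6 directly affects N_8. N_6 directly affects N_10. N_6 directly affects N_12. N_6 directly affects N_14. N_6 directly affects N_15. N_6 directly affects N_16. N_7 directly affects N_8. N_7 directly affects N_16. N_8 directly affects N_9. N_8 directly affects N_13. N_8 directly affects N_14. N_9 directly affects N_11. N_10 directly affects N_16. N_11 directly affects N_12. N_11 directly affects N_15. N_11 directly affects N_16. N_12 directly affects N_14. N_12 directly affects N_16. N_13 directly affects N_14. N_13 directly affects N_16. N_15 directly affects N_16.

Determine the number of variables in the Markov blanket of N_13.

By definition, MB(N_13) is built from N_13's parents, N_13's children, and the co-parents of N_13.
N_13 has children N_14, N_16.
Pa(N_13) = {N_2, N_3, N_8}.
Co-parents of N_13 (other parents of its children):
  N_14: N_5, N_6, N_8, N_12
  N_16: N_2, N_3, N_6, N_7, N_10, N_11, N_12, N_15
MB(N_13) = {N_2, N_3, N_5, N_6, N_7, N_8, N_10, N_11, N_12, N_14, N_15, N_16}, which has 12 nodes.

12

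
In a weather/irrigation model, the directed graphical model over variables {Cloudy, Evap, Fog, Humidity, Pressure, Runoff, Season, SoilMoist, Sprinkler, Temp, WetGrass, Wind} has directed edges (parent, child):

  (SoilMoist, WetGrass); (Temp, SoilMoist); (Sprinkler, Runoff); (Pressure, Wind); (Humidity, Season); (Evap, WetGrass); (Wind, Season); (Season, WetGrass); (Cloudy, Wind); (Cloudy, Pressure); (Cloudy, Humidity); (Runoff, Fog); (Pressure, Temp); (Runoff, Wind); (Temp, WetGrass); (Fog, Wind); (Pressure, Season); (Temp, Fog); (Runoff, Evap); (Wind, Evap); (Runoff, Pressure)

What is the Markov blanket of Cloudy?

Cloudy's parents: none.
Ch(Cloudy) = {Humidity, Pressure, Wind}.
For each child, the remaining parents (spouses of Cloudy):
  Humidity: no additional parents.
  Pressure's other parent is Runoff.
  parents(Wind) \ {Cloudy} = {Fog, Pressure, Runoff}.
Union: {} ∪ {Humidity, Pressure, Wind} ∪ {Fog, Pressure, Runoff} = {Fog, Humidity, Pressure, Runoff, Wind}.

{Fog, Humidity, Pressure, Runoff, Wind}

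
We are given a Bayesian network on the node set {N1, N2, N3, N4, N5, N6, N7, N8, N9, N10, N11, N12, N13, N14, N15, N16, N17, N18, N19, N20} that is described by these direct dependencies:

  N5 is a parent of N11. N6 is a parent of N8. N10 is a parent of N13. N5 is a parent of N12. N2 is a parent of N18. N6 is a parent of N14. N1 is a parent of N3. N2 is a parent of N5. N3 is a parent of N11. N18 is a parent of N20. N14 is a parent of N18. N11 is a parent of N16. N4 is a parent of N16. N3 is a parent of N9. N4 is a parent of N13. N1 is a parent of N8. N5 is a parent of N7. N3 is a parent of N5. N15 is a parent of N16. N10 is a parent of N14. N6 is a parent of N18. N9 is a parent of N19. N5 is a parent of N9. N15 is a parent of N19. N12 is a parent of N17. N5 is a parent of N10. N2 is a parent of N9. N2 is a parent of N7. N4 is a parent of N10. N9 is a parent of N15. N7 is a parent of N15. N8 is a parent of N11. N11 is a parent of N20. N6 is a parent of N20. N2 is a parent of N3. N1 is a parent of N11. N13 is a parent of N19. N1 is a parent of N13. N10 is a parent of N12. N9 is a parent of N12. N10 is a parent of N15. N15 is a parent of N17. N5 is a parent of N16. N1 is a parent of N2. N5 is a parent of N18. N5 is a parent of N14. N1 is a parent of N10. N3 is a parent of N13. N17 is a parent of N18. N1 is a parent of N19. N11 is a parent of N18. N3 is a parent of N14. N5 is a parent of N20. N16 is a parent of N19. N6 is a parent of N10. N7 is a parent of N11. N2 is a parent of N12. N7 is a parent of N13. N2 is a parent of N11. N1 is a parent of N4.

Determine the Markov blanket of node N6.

{N1, N2, N3, N4, N5, N8, N10, N11, N14, N17, N18, N20}

N6 has no parents.
N6's children: N8, N10, N14, N18, N20.
Other parents of N6's children:
  N8 also has parent N1.
  N10 also has parents N1, N4, N5.
  parents(N14) \ {N6} = {N3, N5, N10}.
  N18's other parents are N2, N5, N11, N14, N17.
  N20's other parents are N5, N11, N18.
Union: {} ∪ {N8, N10, N14, N18, N20} ∪ {N1, N2, N3, N4, N5, N10, N11, N14, N17, N18} = {N1, N2, N3, N4, N5, N8, N10, N11, N14, N17, N18, N20}.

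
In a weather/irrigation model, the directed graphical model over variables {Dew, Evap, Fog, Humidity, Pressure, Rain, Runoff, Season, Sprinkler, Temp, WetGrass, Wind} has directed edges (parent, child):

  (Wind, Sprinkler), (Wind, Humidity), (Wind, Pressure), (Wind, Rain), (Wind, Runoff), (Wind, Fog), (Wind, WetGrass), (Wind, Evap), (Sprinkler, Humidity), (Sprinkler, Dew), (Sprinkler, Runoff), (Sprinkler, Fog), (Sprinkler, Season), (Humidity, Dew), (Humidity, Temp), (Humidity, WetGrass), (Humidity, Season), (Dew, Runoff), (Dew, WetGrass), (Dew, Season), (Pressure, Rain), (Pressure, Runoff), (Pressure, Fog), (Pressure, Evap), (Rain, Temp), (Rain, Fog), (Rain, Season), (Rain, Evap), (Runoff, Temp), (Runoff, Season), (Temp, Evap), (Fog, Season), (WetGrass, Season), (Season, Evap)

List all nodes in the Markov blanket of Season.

Recall MB(v) = parents ∪ children ∪ spouses, where spouses are the other parents of v's children.
Pa(Season) = {Dew, Fog, Humidity, Rain, Runoff, Sprinkler, WetGrass}.
Children of Season: Evap.
Co-parents of Season (other parents of its children):
  parents(Evap) \ {Season} = {Pressure, Rain, Temp, Wind}.
Taking the union gives {Dew, Evap, Fog, Humidity, Pressure, Rain, Runoff, Sprinkler, Temp, WetGrass, Wind}.

{Dew, Evap, Fog, Humidity, Pressure, Rain, Runoff, Sprinkler, Temp, WetGrass, Wind}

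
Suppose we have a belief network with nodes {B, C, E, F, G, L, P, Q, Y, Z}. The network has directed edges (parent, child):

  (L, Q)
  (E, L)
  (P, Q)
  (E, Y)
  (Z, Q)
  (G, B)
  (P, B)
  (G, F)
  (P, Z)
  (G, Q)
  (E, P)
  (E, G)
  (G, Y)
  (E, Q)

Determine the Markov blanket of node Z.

{E, G, L, P, Q}

Recall MB(v) = parents ∪ children ∪ spouses, where spouses are the other parents of v's children.
Z has child Q.
Parents of Z: P.
Other parents of Z's children:
  Q's other parents are E, G, L, P.
Union: {P} ∪ {Q} ∪ {E, G, L, P} = {E, G, L, P, Q}.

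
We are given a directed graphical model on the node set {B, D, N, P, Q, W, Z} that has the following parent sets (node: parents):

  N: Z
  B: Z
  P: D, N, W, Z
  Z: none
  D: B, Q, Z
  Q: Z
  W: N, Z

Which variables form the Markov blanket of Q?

By definition, MB(Q) is built from Q's parents, Q's children, and the co-parents of Q.
Children of Q: D.
Parents of Q: Z.
For each child, the remaining parents (spouses of Q):
  parents(D) \ {Q} = {B, Z}.
Taking the union gives {B, D, Z}.

{B, D, Z}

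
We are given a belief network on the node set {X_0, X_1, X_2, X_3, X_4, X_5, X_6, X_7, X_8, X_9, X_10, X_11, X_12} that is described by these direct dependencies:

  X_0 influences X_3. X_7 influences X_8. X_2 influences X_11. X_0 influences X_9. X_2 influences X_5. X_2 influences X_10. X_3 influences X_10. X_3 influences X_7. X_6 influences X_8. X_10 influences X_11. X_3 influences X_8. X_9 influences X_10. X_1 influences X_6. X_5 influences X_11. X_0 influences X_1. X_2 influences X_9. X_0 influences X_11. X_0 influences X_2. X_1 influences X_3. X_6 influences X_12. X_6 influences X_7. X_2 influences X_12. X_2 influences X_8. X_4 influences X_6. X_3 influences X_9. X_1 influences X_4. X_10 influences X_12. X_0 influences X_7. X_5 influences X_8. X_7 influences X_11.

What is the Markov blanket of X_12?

The Markov blanket of a node is its parents, its children, and the other parents of its children.
X_12 has no children.
X_12 has parents X_2, X_6, X_10.
X_12 has no children, so there are no co-parents.
Union: {X_2, X_6, X_10} ∪ {} ∪ {} = {X_2, X_6, X_10}.

{X_2, X_6, X_10}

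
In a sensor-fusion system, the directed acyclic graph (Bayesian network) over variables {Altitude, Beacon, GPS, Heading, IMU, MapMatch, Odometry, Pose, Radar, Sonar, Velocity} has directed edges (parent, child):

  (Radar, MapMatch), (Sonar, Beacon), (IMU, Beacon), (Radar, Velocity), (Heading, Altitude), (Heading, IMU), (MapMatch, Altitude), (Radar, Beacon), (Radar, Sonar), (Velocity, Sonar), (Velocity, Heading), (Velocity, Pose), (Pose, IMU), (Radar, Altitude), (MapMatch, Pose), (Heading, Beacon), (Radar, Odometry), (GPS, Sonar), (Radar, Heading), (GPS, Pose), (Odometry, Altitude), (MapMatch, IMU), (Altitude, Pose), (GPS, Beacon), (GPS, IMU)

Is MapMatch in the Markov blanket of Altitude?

MapMatch is a parent of Altitude.
So MapMatch ∈ MB(Altitude).

Yes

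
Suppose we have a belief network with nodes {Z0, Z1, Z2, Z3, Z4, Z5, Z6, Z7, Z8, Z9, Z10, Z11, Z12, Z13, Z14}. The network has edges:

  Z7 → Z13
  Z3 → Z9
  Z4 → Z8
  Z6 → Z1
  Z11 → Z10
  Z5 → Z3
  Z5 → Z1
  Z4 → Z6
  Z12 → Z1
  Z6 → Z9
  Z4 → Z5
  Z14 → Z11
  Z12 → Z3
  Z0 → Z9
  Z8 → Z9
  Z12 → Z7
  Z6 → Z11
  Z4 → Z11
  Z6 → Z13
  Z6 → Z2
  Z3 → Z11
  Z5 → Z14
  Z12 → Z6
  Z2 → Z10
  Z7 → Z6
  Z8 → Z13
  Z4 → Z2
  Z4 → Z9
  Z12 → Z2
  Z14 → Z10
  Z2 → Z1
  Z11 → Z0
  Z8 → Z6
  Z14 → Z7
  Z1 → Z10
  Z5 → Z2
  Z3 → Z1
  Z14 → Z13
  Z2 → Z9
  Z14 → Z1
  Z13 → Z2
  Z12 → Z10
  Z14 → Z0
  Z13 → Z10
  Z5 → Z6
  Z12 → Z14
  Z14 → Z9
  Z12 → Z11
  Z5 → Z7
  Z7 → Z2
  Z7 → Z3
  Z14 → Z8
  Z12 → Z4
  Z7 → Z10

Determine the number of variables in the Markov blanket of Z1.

10

Recall MB(v) = parents ∪ children ∪ spouses, where spouses are the other parents of v's children.
Pa(Z1) = {Z2, Z3, Z5, Z6, Z12, Z14}.
Children of Z1: Z10.
For each child, the remaining parents (spouses of Z1):
  Z10's other parents are Z2, Z7, Z11, Z12, Z13, Z14.
MB(Z1) = {Z2, Z3, Z5, Z6, Z7, Z10, Z11, Z12, Z13, Z14}, which has 10 nodes.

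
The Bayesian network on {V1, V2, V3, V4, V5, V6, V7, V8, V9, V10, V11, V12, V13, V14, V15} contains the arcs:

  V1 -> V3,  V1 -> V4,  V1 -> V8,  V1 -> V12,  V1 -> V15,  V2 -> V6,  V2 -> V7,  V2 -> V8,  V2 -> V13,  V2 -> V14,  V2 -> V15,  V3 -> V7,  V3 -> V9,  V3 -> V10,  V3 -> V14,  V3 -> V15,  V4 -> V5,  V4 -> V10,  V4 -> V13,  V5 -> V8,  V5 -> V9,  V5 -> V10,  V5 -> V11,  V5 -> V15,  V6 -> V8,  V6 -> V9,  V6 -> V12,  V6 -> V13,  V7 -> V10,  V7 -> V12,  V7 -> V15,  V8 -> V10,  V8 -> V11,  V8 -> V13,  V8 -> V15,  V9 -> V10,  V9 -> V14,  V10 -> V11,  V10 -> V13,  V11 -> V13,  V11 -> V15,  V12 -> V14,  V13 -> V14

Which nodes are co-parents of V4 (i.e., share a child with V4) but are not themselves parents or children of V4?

{V2, V3, V6, V7, V8, V9, V11}

Children of V4: V5, V10, V13.
  V5: no additional parents.
  parents(V10) \ {V4} = {V3, V5, V7, V8, V9}.
  parents(V13) \ {V4} = {V2, V6, V8, V10, V11}.
Excluding nodes already adjacent to V4 (V1, V5, V10, V13), the co-parent-only contribution is {V2, V3, V6, V7, V8, V9, V11}.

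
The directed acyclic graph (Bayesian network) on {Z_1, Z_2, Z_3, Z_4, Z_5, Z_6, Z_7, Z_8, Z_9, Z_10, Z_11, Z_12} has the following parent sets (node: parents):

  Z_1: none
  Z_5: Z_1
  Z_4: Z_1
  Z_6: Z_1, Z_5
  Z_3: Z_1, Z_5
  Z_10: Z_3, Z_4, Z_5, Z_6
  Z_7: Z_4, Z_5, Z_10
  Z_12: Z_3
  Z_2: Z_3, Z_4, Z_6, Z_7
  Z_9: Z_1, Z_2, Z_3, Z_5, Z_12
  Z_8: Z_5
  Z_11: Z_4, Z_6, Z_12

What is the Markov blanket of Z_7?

{Z_2, Z_3, Z_4, Z_5, Z_6, Z_10}

A node's Markov blanket = Pa ∪ Ch ∪ (parents of Ch other than the node itself).
Children of Z_7: Z_2.
Z_7 has parents Z_4, Z_5, Z_10.
Other parents of Z_7's children:
  Z_2's other parents are Z_3, Z_4, Z_6.
Taking the union gives {Z_2, Z_3, Z_4, Z_5, Z_6, Z_10}.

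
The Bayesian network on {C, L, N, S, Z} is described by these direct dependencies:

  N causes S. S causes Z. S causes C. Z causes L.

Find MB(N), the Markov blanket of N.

N has no parents.
N's children: S.
Other parents of N's children:
  S: —
Taking the union gives {S}.

{S}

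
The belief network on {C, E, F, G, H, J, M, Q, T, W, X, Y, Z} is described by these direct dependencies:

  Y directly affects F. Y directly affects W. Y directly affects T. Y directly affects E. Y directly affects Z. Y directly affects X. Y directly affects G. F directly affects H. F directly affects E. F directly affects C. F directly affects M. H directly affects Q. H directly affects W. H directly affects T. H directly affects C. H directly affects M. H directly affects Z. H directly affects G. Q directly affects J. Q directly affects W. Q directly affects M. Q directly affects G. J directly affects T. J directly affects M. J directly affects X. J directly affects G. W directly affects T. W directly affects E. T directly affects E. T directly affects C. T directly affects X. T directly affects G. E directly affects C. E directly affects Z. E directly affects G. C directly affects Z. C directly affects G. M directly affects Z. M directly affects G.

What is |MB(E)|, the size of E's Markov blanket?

11

E has parents F, T, W, Y.
Ch(E) = {C, G, Z}.
For each child, the remaining parents (spouses of E):
  C: F, H, T
  Z: C, H, M, Y
  G: C, H, J, M, Q, T, Y
MB(E) = {C, F, G, H, J, M, Q, T, W, Y, Z}, which has 11 nodes.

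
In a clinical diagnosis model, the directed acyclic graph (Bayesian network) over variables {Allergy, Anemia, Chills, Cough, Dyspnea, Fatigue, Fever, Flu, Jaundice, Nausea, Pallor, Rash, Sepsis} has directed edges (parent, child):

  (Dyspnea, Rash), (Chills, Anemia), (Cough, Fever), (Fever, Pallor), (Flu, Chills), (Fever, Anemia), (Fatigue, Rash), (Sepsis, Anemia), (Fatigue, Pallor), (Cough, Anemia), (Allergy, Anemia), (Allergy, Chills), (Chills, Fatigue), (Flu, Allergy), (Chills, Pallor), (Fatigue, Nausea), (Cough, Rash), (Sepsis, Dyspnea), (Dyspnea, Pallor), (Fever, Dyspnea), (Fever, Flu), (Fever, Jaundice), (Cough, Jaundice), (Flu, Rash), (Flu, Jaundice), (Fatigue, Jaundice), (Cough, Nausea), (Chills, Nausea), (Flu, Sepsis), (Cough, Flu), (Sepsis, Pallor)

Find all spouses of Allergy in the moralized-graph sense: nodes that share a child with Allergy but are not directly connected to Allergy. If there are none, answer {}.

{Cough, Fever, Sepsis}

Children of Allergy: Anemia, Chills.
  Chills also has parent Flu.
  Anemia's other parents are Chills, Cough, Fever, Sepsis.
Excluding nodes already adjacent to Allergy (Anemia, Chills, Flu), the co-parent-only contribution is {Cough, Fever, Sepsis}.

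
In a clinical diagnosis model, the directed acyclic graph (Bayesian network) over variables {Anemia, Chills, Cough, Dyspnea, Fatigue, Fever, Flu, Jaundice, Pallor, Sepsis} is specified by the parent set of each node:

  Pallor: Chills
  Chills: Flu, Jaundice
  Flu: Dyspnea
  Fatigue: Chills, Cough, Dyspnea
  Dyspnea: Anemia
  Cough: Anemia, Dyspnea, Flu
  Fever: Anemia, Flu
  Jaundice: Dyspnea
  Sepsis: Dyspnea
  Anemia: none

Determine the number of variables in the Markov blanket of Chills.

6

Recall MB(v) = parents ∪ children ∪ spouses, where spouses are the other parents of v's children.
Ch(Chills) = {Fatigue, Pallor}.
Chills's parents: Flu, Jaundice.
Parents of each child, excluding Chills:
  Fatigue also has parents Cough, Dyspnea.
  Pallor has no other parent.
MB(Chills) = {Cough, Dyspnea, Fatigue, Flu, Jaundice, Pallor}, which has 6 nodes.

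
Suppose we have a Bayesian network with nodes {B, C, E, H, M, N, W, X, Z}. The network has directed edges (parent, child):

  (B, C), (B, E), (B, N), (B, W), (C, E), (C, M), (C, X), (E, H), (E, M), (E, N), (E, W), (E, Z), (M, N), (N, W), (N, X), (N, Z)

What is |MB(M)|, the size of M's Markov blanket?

4

The Markov blanket of a node is its parents, its children, and the other parents of its children.
M's parents: C, E.
Ch(M) = {N}.
Parents of each child, excluding M:
  parents(N) \ {M} = {B, E}.
MB(M) = {B, C, E, N}, which has 4 nodes.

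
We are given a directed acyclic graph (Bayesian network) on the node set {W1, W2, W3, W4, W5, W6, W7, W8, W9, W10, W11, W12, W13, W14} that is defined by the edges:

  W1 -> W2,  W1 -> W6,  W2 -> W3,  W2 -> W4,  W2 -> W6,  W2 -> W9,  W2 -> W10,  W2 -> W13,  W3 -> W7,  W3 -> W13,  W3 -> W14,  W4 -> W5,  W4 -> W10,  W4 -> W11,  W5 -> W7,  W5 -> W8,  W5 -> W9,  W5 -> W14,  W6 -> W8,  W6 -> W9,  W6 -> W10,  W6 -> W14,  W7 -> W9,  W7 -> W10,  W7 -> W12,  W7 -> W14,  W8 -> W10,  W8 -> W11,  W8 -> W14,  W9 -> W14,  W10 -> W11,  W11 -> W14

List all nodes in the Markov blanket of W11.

W11 has parents W4, W8, W10.
Children of W11: W14.
For each child, the remaining parents (spouses of W11):
  W14's other parents are W3, W5, W6, W7, W8, W9.
So the Markov blanket of W11 is {W3, W4, W5, W6, W7, W8, W9, W10, W14}.

{W3, W4, W5, W6, W7, W8, W9, W10, W14}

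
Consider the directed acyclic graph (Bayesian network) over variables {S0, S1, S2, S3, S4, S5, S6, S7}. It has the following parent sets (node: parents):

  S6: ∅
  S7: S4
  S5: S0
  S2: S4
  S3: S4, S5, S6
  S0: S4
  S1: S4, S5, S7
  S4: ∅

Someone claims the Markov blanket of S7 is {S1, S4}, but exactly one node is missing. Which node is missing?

Pa(S7) = {S4}.
S7 has child S1.
For each child, the remaining parents (spouses of S7):
  parents(S1) \ {S7} = {S4, S5}.
MB(S7) = {S1, S4, S5}.
Comparing with the claimed set, S5 is missing.

S5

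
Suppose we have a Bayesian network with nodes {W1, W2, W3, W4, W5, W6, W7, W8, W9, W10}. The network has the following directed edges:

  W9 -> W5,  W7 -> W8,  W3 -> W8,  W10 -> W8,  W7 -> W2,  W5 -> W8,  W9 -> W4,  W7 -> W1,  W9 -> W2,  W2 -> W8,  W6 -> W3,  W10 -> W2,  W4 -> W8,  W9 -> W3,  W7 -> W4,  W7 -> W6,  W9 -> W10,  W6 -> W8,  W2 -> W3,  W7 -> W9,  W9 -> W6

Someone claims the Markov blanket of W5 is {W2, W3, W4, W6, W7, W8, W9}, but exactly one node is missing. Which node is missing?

W10

The Markov blanket of a node is its parents, its children, and the other parents of its children.
W5 has parent W9.
W5 has child W8.
Other parents of W5's children:
  W8: W2, W3, W4, W6, W7, W10
MB(W5) = {W2, W3, W4, W6, W7, W8, W9, W10}.
Comparing with the claimed set, W10 is missing.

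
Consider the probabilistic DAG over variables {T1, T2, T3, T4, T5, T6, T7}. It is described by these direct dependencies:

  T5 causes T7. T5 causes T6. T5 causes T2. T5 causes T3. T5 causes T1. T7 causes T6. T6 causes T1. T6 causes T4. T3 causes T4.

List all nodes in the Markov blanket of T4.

The Markov blanket of a node is its parents, its children, and the other parents of its children.
Parents of T4: T3, T6.
T4's children: none.
With no children, T4 has no spouses; the co-parent set is empty.
Union: {T3, T6} ∪ {} ∪ {} = {T3, T6}.

{T3, T6}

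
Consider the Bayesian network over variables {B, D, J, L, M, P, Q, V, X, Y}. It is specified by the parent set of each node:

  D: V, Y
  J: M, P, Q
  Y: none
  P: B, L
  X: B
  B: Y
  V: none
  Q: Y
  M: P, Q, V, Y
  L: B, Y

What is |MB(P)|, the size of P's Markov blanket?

P has children J, M.
Parents of P: B, L.
For each child, the remaining parents (spouses of P):
  M: Q, V, Y
  J: M, Q
MB(P) = {B, J, L, M, Q, V, Y}, which has 7 nodes.

7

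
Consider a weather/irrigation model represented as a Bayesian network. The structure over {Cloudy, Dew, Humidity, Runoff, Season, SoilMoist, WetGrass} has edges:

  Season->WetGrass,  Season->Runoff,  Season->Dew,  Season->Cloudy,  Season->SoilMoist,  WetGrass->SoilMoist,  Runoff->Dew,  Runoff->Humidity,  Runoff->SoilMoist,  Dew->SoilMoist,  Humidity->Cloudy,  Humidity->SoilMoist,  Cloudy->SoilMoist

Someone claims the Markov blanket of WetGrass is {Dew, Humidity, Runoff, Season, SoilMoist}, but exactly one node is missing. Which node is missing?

Cloudy

A node's Markov blanket = Pa ∪ Ch ∪ (parents of Ch other than the node itself).
Ch(WetGrass) = {SoilMoist}.
Parents of WetGrass: Season.
For each child, the remaining parents (spouses of WetGrass):
  SoilMoist's other parents are Cloudy, Dew, Humidity, Runoff, Season.
MB(WetGrass) = {Cloudy, Dew, Humidity, Runoff, Season, SoilMoist}.
Comparing with the claimed set, Cloudy is missing.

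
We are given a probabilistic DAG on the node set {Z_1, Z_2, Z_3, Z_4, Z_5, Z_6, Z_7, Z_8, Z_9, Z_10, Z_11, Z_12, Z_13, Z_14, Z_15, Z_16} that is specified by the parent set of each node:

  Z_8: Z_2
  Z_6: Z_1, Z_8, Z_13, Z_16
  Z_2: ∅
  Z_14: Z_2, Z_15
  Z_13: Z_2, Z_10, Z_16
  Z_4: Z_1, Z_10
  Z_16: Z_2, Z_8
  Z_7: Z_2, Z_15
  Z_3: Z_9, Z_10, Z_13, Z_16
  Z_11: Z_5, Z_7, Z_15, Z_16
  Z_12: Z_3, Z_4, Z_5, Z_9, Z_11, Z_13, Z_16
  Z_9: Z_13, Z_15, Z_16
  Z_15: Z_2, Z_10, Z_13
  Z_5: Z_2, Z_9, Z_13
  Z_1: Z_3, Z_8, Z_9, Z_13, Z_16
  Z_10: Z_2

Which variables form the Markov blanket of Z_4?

{Z_1, Z_3, Z_5, Z_9, Z_10, Z_11, Z_12, Z_13, Z_16}

Z_4's parents: Z_1, Z_10.
Z_4 has child Z_12.
For each child, the remaining parents (spouses of Z_4):
  Z_12: Z_3, Z_5, Z_9, Z_11, Z_13, Z_16
Taking the union gives {Z_1, Z_3, Z_5, Z_9, Z_10, Z_11, Z_12, Z_13, Z_16}.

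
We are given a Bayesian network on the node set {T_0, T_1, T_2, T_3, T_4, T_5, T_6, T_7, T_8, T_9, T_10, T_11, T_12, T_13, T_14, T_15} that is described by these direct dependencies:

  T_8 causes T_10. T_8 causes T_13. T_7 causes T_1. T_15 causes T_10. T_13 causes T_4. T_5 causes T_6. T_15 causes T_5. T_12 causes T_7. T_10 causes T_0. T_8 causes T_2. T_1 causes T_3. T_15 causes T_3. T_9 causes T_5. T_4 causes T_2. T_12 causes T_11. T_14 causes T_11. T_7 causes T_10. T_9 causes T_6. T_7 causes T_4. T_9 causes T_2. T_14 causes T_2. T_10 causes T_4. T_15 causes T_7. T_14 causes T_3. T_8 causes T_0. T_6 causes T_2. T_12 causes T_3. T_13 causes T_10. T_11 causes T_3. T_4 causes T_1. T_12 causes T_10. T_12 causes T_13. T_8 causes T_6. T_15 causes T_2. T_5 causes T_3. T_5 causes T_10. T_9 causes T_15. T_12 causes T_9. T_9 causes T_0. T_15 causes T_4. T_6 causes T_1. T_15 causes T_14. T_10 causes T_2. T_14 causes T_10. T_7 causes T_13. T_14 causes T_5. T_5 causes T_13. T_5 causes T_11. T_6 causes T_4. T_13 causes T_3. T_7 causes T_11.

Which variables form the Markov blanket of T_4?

{T_1, T_2, T_6, T_7, T_8, T_9, T_10, T_13, T_14, T_15}

Pa(T_4) = {T_6, T_7, T_10, T_13, T_15}.
Children of T_4: T_1, T_2.
Parents of each child, excluding T_4:
  T_1: T_6, T_7
  T_2: T_6, T_8, T_9, T_10, T_14, T_15
Taking the union gives {T_1, T_2, T_6, T_7, T_8, T_9, T_10, T_13, T_14, T_15}.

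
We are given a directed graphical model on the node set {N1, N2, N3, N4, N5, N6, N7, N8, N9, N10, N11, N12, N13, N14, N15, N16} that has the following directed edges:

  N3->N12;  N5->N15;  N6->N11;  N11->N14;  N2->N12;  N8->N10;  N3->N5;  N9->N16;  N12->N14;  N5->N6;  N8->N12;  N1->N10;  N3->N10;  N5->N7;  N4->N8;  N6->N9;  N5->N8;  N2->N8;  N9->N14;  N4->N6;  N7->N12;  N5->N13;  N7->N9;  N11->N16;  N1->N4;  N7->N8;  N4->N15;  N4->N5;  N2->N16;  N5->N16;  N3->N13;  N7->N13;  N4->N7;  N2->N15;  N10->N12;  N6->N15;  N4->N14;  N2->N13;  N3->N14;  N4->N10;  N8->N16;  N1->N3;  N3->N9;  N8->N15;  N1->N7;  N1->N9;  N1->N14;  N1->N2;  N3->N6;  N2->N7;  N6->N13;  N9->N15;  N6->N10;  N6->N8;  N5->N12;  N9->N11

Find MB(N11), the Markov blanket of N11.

{N1, N2, N3, N4, N5, N6, N8, N9, N12, N14, N16}

The Markov blanket of a node is its parents, its children, and the other parents of its children.
N11 has children N14, N16.
Parents of N11: N6, N9.
Parents of each child, excluding N11:
  N14's other parents are N1, N3, N4, N9, N12.
  N16's other parents are N2, N5, N8, N9.
Union: {N6, N9} ∪ {N14, N16} ∪ {N1, N2, N3, N4, N5, N8, N9, N12} = {N1, N2, N3, N4, N5, N6, N8, N9, N12, N14, N16}.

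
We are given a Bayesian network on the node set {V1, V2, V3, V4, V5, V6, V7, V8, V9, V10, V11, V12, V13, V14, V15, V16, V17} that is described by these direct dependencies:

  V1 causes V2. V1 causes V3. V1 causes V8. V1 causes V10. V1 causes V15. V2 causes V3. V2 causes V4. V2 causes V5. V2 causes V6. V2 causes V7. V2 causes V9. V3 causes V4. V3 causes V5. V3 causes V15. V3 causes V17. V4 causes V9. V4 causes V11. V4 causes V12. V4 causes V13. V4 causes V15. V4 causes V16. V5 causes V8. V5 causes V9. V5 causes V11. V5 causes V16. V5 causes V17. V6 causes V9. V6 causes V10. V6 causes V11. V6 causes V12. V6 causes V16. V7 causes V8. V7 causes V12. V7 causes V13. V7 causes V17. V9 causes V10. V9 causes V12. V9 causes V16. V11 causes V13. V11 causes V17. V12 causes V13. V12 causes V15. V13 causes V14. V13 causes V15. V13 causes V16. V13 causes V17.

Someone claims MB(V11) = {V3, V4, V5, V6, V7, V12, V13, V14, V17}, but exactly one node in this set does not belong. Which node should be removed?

V14

The Markov blanket of a node is its parents, its children, and the other parents of its children.
V11's parents: V4, V5, V6.
Ch(V11) = {V13, V17}.
Parents of each child, excluding V11:
  V13 also has parents V4, V7, V12.
  V17 also has parents V3, V5, V7, V13.
MB(V11) = {V3, V4, V5, V6, V7, V12, V13, V17}.
V14 is neither a parent, child, nor co-parent of V11, so it does not belong.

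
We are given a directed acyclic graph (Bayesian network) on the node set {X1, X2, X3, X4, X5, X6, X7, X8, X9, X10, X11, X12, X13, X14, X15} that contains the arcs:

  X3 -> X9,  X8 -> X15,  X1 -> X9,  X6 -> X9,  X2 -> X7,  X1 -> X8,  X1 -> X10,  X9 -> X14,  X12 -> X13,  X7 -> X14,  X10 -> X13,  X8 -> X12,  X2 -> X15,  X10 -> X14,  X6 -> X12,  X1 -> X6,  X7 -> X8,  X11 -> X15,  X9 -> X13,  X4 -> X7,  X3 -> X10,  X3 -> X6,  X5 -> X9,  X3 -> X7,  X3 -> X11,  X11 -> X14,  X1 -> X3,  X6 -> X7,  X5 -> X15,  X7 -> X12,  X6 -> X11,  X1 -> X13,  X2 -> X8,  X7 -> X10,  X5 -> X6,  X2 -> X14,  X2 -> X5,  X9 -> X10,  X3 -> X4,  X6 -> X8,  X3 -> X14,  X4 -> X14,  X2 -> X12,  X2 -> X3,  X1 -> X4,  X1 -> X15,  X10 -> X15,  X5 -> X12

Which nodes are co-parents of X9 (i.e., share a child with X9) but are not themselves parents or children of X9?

{X2, X4, X7, X11, X12}

Children of X9: X10, X13, X14.
  X10: X1, X3, X7
  X13: X1, X10, X12
  X14: X2, X3, X4, X7, X10, X11
Excluding nodes already adjacent to X9 (X1, X3, X5, X6, X10, X13, X14), the co-parent-only contribution is {X2, X4, X7, X11, X12}.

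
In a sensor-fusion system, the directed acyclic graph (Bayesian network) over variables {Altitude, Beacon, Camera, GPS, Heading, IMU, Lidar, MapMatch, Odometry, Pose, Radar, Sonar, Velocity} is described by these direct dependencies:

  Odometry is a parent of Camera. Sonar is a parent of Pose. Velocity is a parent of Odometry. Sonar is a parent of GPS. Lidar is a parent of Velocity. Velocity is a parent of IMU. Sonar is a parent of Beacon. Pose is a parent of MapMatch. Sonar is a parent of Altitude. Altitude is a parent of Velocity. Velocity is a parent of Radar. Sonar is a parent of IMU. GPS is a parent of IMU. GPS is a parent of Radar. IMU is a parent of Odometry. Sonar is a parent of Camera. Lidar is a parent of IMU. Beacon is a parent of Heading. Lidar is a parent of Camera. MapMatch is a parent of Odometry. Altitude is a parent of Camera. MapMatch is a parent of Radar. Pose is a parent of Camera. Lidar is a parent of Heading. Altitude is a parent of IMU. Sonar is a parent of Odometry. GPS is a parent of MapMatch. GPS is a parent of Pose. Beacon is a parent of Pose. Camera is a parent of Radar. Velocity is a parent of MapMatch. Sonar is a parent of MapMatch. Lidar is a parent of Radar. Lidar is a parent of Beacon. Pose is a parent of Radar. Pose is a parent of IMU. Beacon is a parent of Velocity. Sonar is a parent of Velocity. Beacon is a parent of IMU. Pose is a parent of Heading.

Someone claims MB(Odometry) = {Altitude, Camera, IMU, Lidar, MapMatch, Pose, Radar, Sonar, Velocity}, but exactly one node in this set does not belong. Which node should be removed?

Pa(Odometry) = {IMU, MapMatch, Sonar, Velocity}.
Odometry's children: Camera.
Co-parents of Odometry (other parents of its children):
  Camera also has parents Altitude, Lidar, Pose, Sonar.
MB(Odometry) = {Altitude, Camera, IMU, Lidar, MapMatch, Pose, Sonar, Velocity}.
Radar is neither a parent, child, nor co-parent of Odometry, so it does not belong.

Radar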